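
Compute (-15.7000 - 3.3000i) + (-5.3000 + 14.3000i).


Real: -15.7 - 5.3 = -21
Imag: -3.3 + 14.3 = 11

-21.0000 + 11.0000i


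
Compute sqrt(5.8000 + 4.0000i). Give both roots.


|z| = sqrt(33.64+16) = 7.0456
sqrt((|z|+a)/2) = sqrt((7.0456+5.8)/2) = sqrt(6.4228) = 2.5343
sqrt((|z|-a)/2) = sqrt((7.0456-5.8)/2) = sqrt(0.6228) = 0.7892

±(2.5343 + 0.7892i) i.e. 2.5343 + 0.7892i and -2.5343 - 0.7892i


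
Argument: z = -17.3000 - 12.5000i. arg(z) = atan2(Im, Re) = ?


Re = -17.3, Im = -12.5
arg = atan2(-12.5, -17.3) = -144.1503 degrees

arg(z) = -144.1503 degrees


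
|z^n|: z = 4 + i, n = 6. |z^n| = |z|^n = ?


|z| = sqrt(16+1) = sqrt(17) = 4.1231
|z^6| = |z|^6 = (sqrt(17))^6 = 17^3 = 4913

|z^6| = 4913


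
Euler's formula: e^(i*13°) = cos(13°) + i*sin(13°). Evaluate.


cos(13°) = 0.9744
sin(13°) = 0.2250

e^(i*13°) = 0.9744 + 0.2250i


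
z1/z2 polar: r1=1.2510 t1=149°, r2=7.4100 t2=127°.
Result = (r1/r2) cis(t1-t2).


r = 1.2510 / 7.4100 = 0.1688
theta = 149° - 127° = 22° = 22° (mod 360)

0.1688 cis(22°)


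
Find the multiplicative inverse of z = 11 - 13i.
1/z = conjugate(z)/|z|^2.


|z|^2 = 121+169 = 290
1/z = (11 + 13i)/290

1/z = 0.0379 + 0.0448i


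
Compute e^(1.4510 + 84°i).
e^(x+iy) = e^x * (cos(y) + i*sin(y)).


e^1.4510 = 4.2674
cos(84°) = 0.10453
sin(84°) = 0.99452
Real = 4.2674*0.10453 = 0.4461
Imag = 4.2674*0.99452 = 4.2440

0.4461 + 4.2440i


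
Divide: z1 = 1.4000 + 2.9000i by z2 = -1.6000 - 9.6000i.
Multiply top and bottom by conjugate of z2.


Conjugate of z2 = -1.6000 + 9.6000i
Numerator: (1.4000 + 2.9000i)(-1.6000 + 9.6000i) = -30.0800 + 8.8000i
Denominator: (-1.6)^2 + (-9.6)^2 = 94.72
Result = (-30.0800 + 8.8000i)/94.72

-0.3176 + 0.0929i


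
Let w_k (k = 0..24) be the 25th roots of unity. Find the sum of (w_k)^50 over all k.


The roots are w_k = w^k with w = e^(2*pi*i/25), and (w^k)^50 = (w^50)^k.
So S = 1 + u + u^2 + ... + u^(24) with u = w^50.
50 = 2*25 + 0, so 50 is a multiple of 25 and u = (w^25)^2 = 1.
Every one of the 25 terms equals 1: S = 25

S = 25


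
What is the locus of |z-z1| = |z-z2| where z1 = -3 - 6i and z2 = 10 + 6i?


Equal distances means the locus is the perpendicular bisector of z1 and z2.
Midpoint = ((-3+10)/2, (-6+6)/2) = (3.5000, 0)

Perpendicular bisector through (3.5000, 0)


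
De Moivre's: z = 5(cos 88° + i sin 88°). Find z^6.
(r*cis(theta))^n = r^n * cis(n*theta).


r^6 = 5^6 = 15625
n*theta = 6*88° = 528° = 168° (mod 360)
a = 15625*cos(168°) = -15283.5563
b = 15625*sin(168°) = 3248.6202

15625 cis(168°) = -15283.5563 + 3248.6202i


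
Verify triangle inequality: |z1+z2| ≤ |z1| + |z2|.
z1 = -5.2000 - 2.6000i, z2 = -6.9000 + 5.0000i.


|z1| = sqrt((-5.2)^2 + (-2.6)^2) = sqrt(33.8) = 5.8138
|z2| = sqrt((-6.9)^2 + 5^2) = sqrt(72.61) = 8.5212
z1+z2 = -12.1000 + 2.4000i
|z1+z2| = sqrt(152.17) = 12.3357
|z1|+|z2| = 5.8138 + 8.5212 = 14.3350

|z1+z2| = 12.3357 ≤ |z1|+|z2| = 14.3350 (verified)


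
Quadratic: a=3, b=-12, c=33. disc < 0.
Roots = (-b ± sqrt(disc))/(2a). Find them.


disc = (-12)^2 - 4*3*33 = 144 - 396 = -252
sqrt(|disc|) = sqrt(252) = 15.8745
Real part = 12/(2*3) = 2.0000
Imag part = 15.8745/(2*3) = 2.6458

2.0000 ± 2.6458i


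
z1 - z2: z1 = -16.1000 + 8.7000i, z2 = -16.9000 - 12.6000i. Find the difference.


Real: -16.1 + 16.9 = 0.8
Imag: 8.7 + 12.6 = 21.3

0.8000 + 21.3000i


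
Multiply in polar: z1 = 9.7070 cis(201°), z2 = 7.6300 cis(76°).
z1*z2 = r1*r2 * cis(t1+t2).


r = 9.7070 * 7.6300 = 74.0644
theta = 201° + 76° = 277° = 277° (mod 360)

74.0644 cis(277°)


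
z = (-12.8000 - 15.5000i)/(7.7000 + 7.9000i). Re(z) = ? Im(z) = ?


Multiply by conjugate: (-12.8000 - 15.5000i)(7.7000 - 7.9000i) / (7.7^2 + 7.9^2)
Numerator real = -12.8*7.7 - (15.5)*7.9 = -221.01
Numerator imag = -15.5*7.7 - (-12.8)*7.9 = -18.23
Denominator = 121.7
Re(z) = -221.01/121.7 = -1.8160
Im(z) = -18.23/121.7 = -0.1498

Re(z) = -1.8160, Im(z) = -0.1498


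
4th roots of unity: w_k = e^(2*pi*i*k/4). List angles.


The 4th roots of unity are cis(360k/4°) for k=0..3
Angle step = 360/4 = 90°
Primitive root: cis(90°)
Primitive root = 0 + 1.0000i

4 roots at angles: 0°, 90°, 180°, 270°


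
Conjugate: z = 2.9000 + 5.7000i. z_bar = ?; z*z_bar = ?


z_bar = 2.9000 - 5.7000i
z*z_bar = 2.9^2 + 5.7^2 = 8.41 + 32.49 = 40.9

z_bar = 2.9000 - 5.7000i, z*z_bar = 40.9


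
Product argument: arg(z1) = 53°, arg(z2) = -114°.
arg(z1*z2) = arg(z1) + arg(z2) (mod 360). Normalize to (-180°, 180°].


arg(z1*z2) = 53° - 114° = -61°
Normalized to (-180°, 180°]: -61°

-61°


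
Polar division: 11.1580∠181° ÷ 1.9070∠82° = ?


r = 11.1580 / 1.9070 = 5.8511
theta = 181° - 82° = 99° = 99° (mod 360)

5.8511 cis(99°)


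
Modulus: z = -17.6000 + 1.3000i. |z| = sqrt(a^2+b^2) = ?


|z| = sqrt((-17.6)^2 + 1.3^2) = sqrt(309.76 + 1.69) = sqrt(311.45) = 17.6479

|z| = 17.6479


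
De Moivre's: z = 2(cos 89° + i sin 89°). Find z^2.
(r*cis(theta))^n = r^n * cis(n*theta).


r^2 = 2^2 = 4
n*theta = 2*89° = 178° = 178° (mod 360)
a = 4*cos(178°) = -3.9976
b = 4*sin(178°) = 0.1396

4 cis(178°) = -3.9976 + 0.1396i


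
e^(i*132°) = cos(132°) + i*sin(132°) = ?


cos(132°) = -0.6691
sin(132°) = 0.7431

e^(i*132°) = -0.6691 + 0.7431i


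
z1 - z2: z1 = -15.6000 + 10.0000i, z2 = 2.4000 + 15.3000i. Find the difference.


Real: -15.6 - 2.4 = -18
Imag: 10 - 15.3 = -5.3

-18.0000 - 5.3000i


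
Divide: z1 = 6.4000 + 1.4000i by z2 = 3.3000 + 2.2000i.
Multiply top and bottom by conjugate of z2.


Conjugate of z2 = 3.3000 - 2.2000i
Numerator: (6.4000 + 1.4000i)(3.3000 - 2.2000i) = 24.2000 - 9.4600i
Denominator: 3.3^2 + 2.2^2 = 15.73
Result = (24.2000 - 9.4600i)/15.73

1.5385 - 0.6014i


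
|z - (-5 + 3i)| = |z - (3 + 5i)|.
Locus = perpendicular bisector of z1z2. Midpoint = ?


Equal distances means the locus is the perpendicular bisector of z1 and z2.
Midpoint = ((-5+3)/2, (3+5)/2) = (-1.0000, 4.0000)

Perpendicular bisector through (-1.0000, 4.0000)


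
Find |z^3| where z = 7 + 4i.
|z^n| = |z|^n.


|z| = sqrt(49+16) = sqrt(65) = 8.0623
|z^3| = |z|^3 = (sqrt(65))^3 = 65*sqrt(65)

|z^3| = 65*sqrt(65) ≈ 524.0468


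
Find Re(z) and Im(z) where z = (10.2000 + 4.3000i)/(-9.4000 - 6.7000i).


Multiply by conjugate: (10.2000 + 4.3000i)(-9.4000 + 6.7000i) / ((-9.4)^2 + (-6.7)^2)
Numerator real = 10.2*(-9.4) + 4.3*(-6.7) = -124.69
Numerator imag = 4.3*(-9.4) - 10.2*(-6.7) = 27.92
Denominator = 133.25
Re(z) = -124.69/133.25 = -0.9358
Im(z) = 27.92/133.25 = 0.2095

Re(z) = -0.9358, Im(z) = 0.2095


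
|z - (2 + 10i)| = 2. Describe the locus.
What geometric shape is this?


|z - z0| = r is a circle with center z0 and radius r.
Center = (2, 10), radius = 2

Circle with center (2, 10) and radius 2


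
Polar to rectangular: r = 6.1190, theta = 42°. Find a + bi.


a = 6.1190*cos(42°) = 6.1190*0.74314 = 4.5473
b = 6.1190*sin(42°) = 6.1190*0.66913 = 4.0944

4.5473 + 4.0944i


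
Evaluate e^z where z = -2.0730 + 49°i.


e^-2.0730 = 0.1258
cos(49°) = 0.6561
sin(49°) = 0.7547
Real = 0.1258*0.6561 = 0.0825
Imag = 0.1258*0.7547 = 0.0949

0.0825 + 0.0949i


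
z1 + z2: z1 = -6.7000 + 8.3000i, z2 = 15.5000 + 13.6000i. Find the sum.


Real: -6.7 + 15.5 = 8.8
Imag: 8.3 + 13.6 = 21.9

8.8000 + 21.9000i


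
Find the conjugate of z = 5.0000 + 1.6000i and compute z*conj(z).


z_bar = 5.0000 - 1.6000i
z*z_bar = 5^2 + 1.6^2 = 25 + 2.56 = 27.56

z_bar = 5.0000 - 1.6000i, z*z_bar = 27.56


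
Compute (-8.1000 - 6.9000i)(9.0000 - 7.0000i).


Real = -8.1*9 - (-6.9)*(-7) = -72.9 - 48.3 = -121.2
Imag = -8.1*(-7) + 9*(-6.9) = 56.7 - (62.1) = -5.4

-121.2000 - 5.4000i


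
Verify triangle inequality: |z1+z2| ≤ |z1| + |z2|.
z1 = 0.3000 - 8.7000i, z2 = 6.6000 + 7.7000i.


|z1| = sqrt(0.3^2 + (-8.7)^2) = sqrt(75.78) = 8.7052
|z2| = sqrt(6.6^2 + 7.7^2) = sqrt(102.85) = 10.1415
z1+z2 = 6.9000 - 1.0000i
|z1+z2| = sqrt(48.61) = 6.9721
|z1|+|z2| = 8.7052 + 10.1415 = 18.8467

|z1+z2| = 6.9721 ≤ |z1|+|z2| = 18.8467 (verified)


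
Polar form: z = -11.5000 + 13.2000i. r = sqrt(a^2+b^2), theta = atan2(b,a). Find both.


r = sqrt(132.25+174.24) = sqrt(306.49) = 17.5069
theta = atan2(13.2, -11.5) = 131.0628 degrees

r = 17.5069, theta = 131.0628 degrees


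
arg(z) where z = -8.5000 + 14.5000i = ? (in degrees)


Re = -8.5, Im = 14.5
arg = atan2(14.5, -8.5) = 120.3791 degrees

arg(z) = 120.3791 degrees


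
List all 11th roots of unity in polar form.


The 11th roots of unity are cis(360k/11°) for k=0..10
Angle step = 360/11 = 32.7273°
Primitive root: cis(32.7273°)
Primitive root = 0.8413 + 0.5406i

11 roots at angles: 0°, 32.7273°, 65.4545°, 98.1818°, 130.9091°, 163.6364°, 196.3636°, 229.0909°, 261.8182°, 294.5455°, 327.2727°


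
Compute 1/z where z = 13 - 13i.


|z|^2 = 169+169 = 338
1/z = (13 + 13i)/338

1/z = 0.0385 + 0.0385i


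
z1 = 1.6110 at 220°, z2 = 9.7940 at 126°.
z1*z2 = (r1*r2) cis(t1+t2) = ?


r = 1.6110 * 9.7940 = 15.7781
theta = 220° + 126° = 346° = 346° (mod 360)

15.7781 cis(346°)


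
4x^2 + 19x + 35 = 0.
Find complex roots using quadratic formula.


disc = 19^2 - 4*4*35 = 361 - 560 = -199
sqrt(|disc|) = sqrt(199) = 14.1067
Real part = -19/(2*4) = -2.3750
Imag part = 14.1067/(2*4) = 1.7633

-2.3750 ± 1.7633i


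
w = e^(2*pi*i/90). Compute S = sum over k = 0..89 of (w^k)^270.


The roots are w_k = w^k with w = e^(2*pi*i/90), and (w^k)^270 = (w^270)^k.
So S = 1 + u + u^2 + ... + u^(89) with u = w^270.
270 = 3*90 + 0, so 270 is a multiple of 90 and u = (w^90)^3 = 1.
Every one of the 90 terms equals 1: S = 90

S = 90


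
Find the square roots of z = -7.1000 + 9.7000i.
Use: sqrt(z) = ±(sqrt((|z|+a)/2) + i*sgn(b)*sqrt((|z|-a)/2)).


|z| = sqrt(50.41+94.09) = 12.0208
sqrt((|z|+a)/2) = sqrt((12.0208+(-7.1))/2) = sqrt(2.4604) = 1.5686
sqrt((|z|-a)/2) = sqrt((12.0208-(-7.1))/2) = sqrt(9.5604) = 3.0920

±(1.5686 + 3.0920i) i.e. 1.5686 + 3.0920i and -1.5686 - 3.0920i


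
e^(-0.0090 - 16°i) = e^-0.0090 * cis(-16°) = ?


e^-0.0090 = 0.9910
cos(-16°) = 0.9613
sin(-16°) = -0.27564
Real = 0.9910*0.9613 = 0.9526
Imag = 0.9910*(-0.27564) = -0.2732

0.9526 - 0.2732i


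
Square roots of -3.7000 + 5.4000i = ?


|z| = sqrt(13.69+29.16) = 6.5460
sqrt((|z|+a)/2) = sqrt((6.5460+(-3.7))/2) = sqrt(1.4230) = 1.1929
sqrt((|z|-a)/2) = sqrt((6.5460-(-3.7))/2) = sqrt(5.1230) = 2.2634

±(1.1929 + 2.2634i) i.e. 1.1929 + 2.2634i and -1.1929 - 2.2634i


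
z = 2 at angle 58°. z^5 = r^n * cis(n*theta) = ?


r^5 = 2^5 = 32
n*theta = 5*58° = 290° = 290° (mod 360)
a = 32*cos(290°) = 10.9446
b = 32*sin(290°) = -30.0702

32 cis(290°) = 10.9446 - 30.0702i


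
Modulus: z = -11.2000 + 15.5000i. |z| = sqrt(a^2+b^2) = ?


|z| = sqrt((-11.2)^2 + 15.5^2) = sqrt(125.44 + 240.25) = sqrt(365.69) = 19.1230

|z| = 19.1230


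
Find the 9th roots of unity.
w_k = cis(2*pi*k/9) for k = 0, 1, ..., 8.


The 9th roots of unity are cis(360k/9°) for k=0..8
Angle step = 360/9 = 40°
Primitive root: cis(40°)
Primitive root = 0.7660 + 0.6428i

9 roots at angles: 0°, 40°, 80°, 120°, 160°, 200°, 240°, 280°, 320°


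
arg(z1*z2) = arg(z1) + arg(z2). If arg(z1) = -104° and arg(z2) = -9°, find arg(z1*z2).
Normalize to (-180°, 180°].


arg(z1*z2) = -104° - 9° = -113°
Normalized to (-180°, 180°]: -113°

-113°


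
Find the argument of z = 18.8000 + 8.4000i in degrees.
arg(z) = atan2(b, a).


Re = 18.8, Im = 8.4
arg = atan2(8.4, 18.8) = 24.0755 degrees

arg(z) = 24.0755 degrees


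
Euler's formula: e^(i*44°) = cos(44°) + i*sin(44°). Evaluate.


cos(44°) = 0.7193
sin(44°) = 0.6947

e^(i*44°) = 0.7193 + 0.6947i


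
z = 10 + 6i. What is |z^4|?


|z| = sqrt(100+36) = sqrt(136) = 11.6619
|z^4| = |z|^4 = (sqrt(136))^4 = 136^2 = 18496

|z^4| = 18496


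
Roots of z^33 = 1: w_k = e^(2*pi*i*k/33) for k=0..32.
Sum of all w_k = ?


The sum of all 33th roots of unity is 0.
Geometric series: (1 - w^33)/(1 - w) = (1-1)/(1-w) = 0 since w^33 = 1, w ≠ 1.
Alternatively: coefficient of z^32 in z^33 - 1 is 0.

0


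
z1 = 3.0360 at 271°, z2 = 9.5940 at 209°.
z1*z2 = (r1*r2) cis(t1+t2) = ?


r = 3.0360 * 9.5940 = 29.1274
theta = 271° + 209° = 480° = 120° (mod 360)

29.1274 cis(120°)


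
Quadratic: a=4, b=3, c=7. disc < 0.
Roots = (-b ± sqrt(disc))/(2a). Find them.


disc = 3^2 - 4*4*7 = 9 - 112 = -103
sqrt(|disc|) = sqrt(103) = 10.1489
Real part = -3/(2*4) = -0.3750
Imag part = 10.1489/(2*4) = 1.2686

-0.3750 ± 1.2686i


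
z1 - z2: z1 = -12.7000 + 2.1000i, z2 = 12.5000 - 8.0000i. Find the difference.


Real: -12.7 - 12.5 = -25.2
Imag: 2.1 + 8 = 10.1

-25.2000 + 10.1000i


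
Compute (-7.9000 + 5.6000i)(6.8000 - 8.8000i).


Real = -7.9*6.8 - 5.6*(-8.8) = -53.72 - (-49.28) = -4.44
Imag = -7.9*(-8.8) + 6.8*5.6 = 69.52 + 38.08 = 107.6

-4.4400 + 107.6000i


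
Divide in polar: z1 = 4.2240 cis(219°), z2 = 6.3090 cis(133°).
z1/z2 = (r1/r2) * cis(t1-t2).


r = 4.2240 / 6.3090 = 0.6695
theta = 219° - 133° = 86° = 86° (mod 360)

0.6695 cis(86°)


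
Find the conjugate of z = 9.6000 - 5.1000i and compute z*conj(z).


z_bar = 9.6000 + 5.1000i
z*z_bar = 9.6^2 + (-5.1)^2 = 92.16 + 26.01 = 118.17

z_bar = 9.6000 + 5.1000i, z*z_bar = 118.17


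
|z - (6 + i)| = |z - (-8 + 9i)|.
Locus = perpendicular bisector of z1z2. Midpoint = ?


Equal distances means the locus is the perpendicular bisector of z1 and z2.
Midpoint = ((6+(-8))/2, (1+9)/2) = (-1.0000, 5.0000)

Perpendicular bisector through (-1.0000, 5.0000)


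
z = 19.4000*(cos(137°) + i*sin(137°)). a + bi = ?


a = 19.4000*cos(137°) = 19.4000*(-0.731354) = -14.1883
b = 19.4000*sin(137°) = 19.4000*0.682 = 13.2308

-14.1883 + 13.2308i


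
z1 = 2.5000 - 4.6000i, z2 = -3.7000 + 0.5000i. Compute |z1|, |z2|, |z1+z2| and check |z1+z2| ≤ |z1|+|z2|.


|z1| = sqrt(2.5^2 + (-4.6)^2) = sqrt(27.41) = 5.2355
|z2| = sqrt((-3.7)^2 + 0.5^2) = sqrt(13.94) = 3.7336
z1+z2 = -1.2000 - 4.1000i
|z1+z2| = sqrt(18.25) = 4.2720
|z1|+|z2| = 5.2355 + 3.7336 = 8.9691

|z1+z2| = 4.2720 ≤ |z1|+|z2| = 8.9691 (verified)


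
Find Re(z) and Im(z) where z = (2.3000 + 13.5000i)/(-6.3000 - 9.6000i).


Multiply by conjugate: (2.3000 + 13.5000i)(-6.3000 + 9.6000i) / ((-6.3)^2 + (-9.6)^2)
Numerator real = 2.3*(-6.3) + 13.5*(-9.6) = -144.09
Numerator imag = 13.5*(-6.3) - 2.3*(-9.6) = -62.97
Denominator = 131.85
Re(z) = -144.09/131.85 = -1.0928
Im(z) = -62.97/131.85 = -0.4776

Re(z) = -1.0928, Im(z) = -0.4776


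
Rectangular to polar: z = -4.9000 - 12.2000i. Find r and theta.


r = sqrt(24.01+148.84) = sqrt(172.85) = 13.1472
theta = atan2(-12.2, -4.9) = -111.8823 degrees

r = 13.1472, theta = -111.8823 degrees


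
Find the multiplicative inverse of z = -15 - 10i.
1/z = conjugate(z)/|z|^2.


|z|^2 = 225+100 = 325
1/z = (-15 + 10i)/325

1/z = -0.0462 + 0.0308i


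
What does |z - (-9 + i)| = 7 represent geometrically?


|z - z0| = r is a circle with center z0 and radius r.
Center = (-9, 1), radius = 7

Circle with center (-9, 1) and radius 7


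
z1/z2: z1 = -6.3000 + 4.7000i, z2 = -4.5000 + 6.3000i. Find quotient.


Conjugate of z2 = -4.5000 - 6.3000i
Numerator: (-6.3000 + 4.7000i)(-4.5000 - 6.3000i) = 57.9600 + 18.5400i
Denominator: (-4.5)^2 + 6.3^2 = 59.94
Result = (57.9600 + 18.5400i)/59.94

0.9670 + 0.3093i


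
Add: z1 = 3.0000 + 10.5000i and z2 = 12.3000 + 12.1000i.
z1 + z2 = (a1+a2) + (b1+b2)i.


Real: 3 + 12.3 = 15.3
Imag: 10.5 + 12.1 = 22.6

15.3000 + 22.6000i


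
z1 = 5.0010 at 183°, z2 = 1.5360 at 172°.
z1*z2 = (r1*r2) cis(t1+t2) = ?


r = 5.0010 * 1.5360 = 7.6815
theta = 183° + 172° = 355° = 355° (mod 360)

7.6815 cis(355°)


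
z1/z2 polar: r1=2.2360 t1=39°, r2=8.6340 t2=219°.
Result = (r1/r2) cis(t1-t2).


r = 2.2360 / 8.6340 = 0.2590
theta = 39° - 219° = -180° = 180° (mod 360)

0.2590 cis(180°)


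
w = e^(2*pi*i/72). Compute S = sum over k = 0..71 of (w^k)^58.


The roots are w_k = w^k with w = e^(2*pi*i/72), and (w^k)^58 = (w^58)^k.
So S = 1 + u + u^2 + ... + u^(71) with u = w^58.
58 = 0*72 + 58, so 58 is not a multiple of 72: u = w^58 ≠ 1 (w is a primitive 72th root), while u^72 = (w^72)^58 = 1.
Geometric series: S = (1 - u^72)/(1 - u) = (1 - 1)/(1 - u) = 0

S = 0


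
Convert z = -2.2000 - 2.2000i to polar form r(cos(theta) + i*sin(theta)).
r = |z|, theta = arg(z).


r = sqrt(4.84+4.84) = sqrt(9.68) = 3.1113
theta = atan2(-2.2, -2.2) = -135.0000 degrees

r = 3.1113, theta = -135.0000 degrees


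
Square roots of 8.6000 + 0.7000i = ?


|z| = sqrt(73.96+0.49) = 8.6284
sqrt((|z|+a)/2) = sqrt((8.6284+8.6)/2) = sqrt(8.6142) = 2.9350
sqrt((|z|-a)/2) = sqrt((8.6284-8.6)/2) = sqrt(0.0142) = 0.1193

±(2.9350 + 0.1193i) i.e. 2.9350 + 0.1193i and -2.9350 - 0.1193i


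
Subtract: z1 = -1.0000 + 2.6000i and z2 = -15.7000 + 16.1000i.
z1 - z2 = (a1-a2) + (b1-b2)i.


Real: -1 + 15.7 = 14.7
Imag: 2.6 - 16.1 = -13.5

14.7000 - 13.5000i


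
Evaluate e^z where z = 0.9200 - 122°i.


e^0.9200 = 2.5093
cos(-122°) = -0.5299
sin(-122°) = -0.84805
Real = 2.5093*(-0.5299) = -1.3297
Imag = 2.5093*(-0.84805) = -2.1280

-1.3297 - 2.1280i


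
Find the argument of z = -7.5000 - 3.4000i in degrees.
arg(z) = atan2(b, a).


Re = -7.5, Im = -3.4
arg = atan2(-3.4, -7.5) = -155.6136 degrees

arg(z) = -155.6136 degrees


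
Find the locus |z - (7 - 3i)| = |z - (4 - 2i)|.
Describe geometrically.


Equal distances means the locus is the perpendicular bisector of z1 and z2.
Midpoint = ((7+4)/2, (-3+(-2))/2) = (5.5000, -2.5000)

Perpendicular bisector through (5.5000, -2.5000)


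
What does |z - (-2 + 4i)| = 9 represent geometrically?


|z - z0| = r is a circle with center z0 and radius r.
Center = (-2, 4), radius = 9

Circle with center (-2, 4) and radius 9


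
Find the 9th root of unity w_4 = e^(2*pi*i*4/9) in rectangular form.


Angle = 360*4/9 = 160°
a = cos(160°) = -0.9397
b = sin(160°) = 0.3420

-0.9397 + 0.3420i


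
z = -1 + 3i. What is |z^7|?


|z| = sqrt(1+9) = sqrt(10) = 3.1623
|z^7| = |z|^7 = (sqrt(10))^7 = 10^3 * sqrt(10) = 1000*sqrt(10)

|z^7| = 1000*sqrt(10) ≈ 3162.2777


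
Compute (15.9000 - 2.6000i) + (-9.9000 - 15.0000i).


Real: 15.9 - 9.9 = 6
Imag: -2.6 - 15 = -17.6

6.0000 - 17.6000i


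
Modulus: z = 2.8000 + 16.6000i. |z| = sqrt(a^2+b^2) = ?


|z| = sqrt(2.8^2 + 16.6^2) = sqrt(7.84 + 275.56) = sqrt(283.4) = 16.8345

|z| = 16.8345


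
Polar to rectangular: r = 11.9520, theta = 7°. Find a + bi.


a = 11.9520*cos(7°) = 11.9520*0.992546 = 11.8629
b = 11.9520*sin(7°) = 11.9520*0.12187 = 1.4566

11.8629 + 1.4566i


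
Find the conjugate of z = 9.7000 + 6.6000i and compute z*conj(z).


z_bar = 9.7000 - 6.6000i
z*z_bar = 9.7^2 + 6.6^2 = 94.09 + 43.56 = 137.65

z_bar = 9.7000 - 6.6000i, z*z_bar = 137.65


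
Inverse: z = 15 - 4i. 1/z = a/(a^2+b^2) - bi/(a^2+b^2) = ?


|z|^2 = 225+16 = 241
1/z = (15 + 4i)/241

1/z = 0.0622 + 0.0166i


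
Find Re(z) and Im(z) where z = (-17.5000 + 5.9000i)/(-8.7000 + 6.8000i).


Multiply by conjugate: (-17.5000 + 5.9000i)(-8.7000 - 6.8000i) / ((-8.7)^2 + 6.8^2)
Numerator real = -17.5*(-8.7) + 5.9*6.8 = 192.37
Numerator imag = 5.9*(-8.7) - (-17.5)*6.8 = 67.67
Denominator = 121.93
Re(z) = 192.37/121.93 = 1.5777
Im(z) = 67.67/121.93 = 0.5550

Re(z) = 1.5777, Im(z) = 0.5550


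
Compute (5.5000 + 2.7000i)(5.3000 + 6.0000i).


Real = 5.5*5.3 - 2.7*6 = 29.15 - 16.2 = 12.95
Imag = 5.5*6 + 5.3*2.7 = 33 + 14.31 = 47.31

12.9500 + 47.3100i


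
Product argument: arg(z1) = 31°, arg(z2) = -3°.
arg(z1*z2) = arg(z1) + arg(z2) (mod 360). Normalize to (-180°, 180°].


arg(z1*z2) = 31° - 3° = 28°
Normalized to (-180°, 180°]: 28°

28°


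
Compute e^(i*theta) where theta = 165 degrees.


cos(165°) = -0.9659
sin(165°) = 0.2588

e^(i*165°) = -0.9659 + 0.2588i


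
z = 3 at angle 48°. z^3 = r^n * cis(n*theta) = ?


r^3 = 3^3 = 27
n*theta = 3*48° = 144° = 144° (mod 360)
a = 27*cos(144°) = -21.8435
b = 27*sin(144°) = 15.8702

27 cis(144°) = -21.8435 + 15.8702i


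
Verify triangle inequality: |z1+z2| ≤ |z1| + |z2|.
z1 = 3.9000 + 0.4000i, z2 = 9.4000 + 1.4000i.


|z1| = sqrt(3.9^2 + 0.4^2) = sqrt(15.37) = 3.9205
|z2| = sqrt(9.4^2 + 1.4^2) = sqrt(90.32) = 9.5037
z1+z2 = 13.3000 + 1.8000i
|z1+z2| = sqrt(180.13) = 13.4213
|z1|+|z2| = 3.9205 + 9.5037 = 13.4242

|z1+z2| = 13.4213 ≤ |z1|+|z2| = 13.4242 (verified)


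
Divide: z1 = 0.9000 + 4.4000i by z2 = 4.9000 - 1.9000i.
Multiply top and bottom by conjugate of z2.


Conjugate of z2 = 4.9000 + 1.9000i
Numerator: (0.9000 + 4.4000i)(4.9000 + 1.9000i) = -3.9500 + 23.2700i
Denominator: 4.9^2 + (-1.9)^2 = 27.62
Result = (-3.9500 + 23.2700i)/27.62

-0.1430 + 0.8425i


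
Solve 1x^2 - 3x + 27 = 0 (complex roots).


disc = (-3)^2 - 4*1*27 = 9 - 108 = -99
sqrt(|disc|) = sqrt(99) = 9.9499
Real part = 3/(2*1) = 1.5000
Imag part = 9.9499/(2*1) = 4.9749

1.5000 ± 4.9749i


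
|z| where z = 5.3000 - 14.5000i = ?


|z| = sqrt(5.3^2 + (-14.5)^2) = sqrt(28.09 + 210.25) = sqrt(238.34) = 15.4383

|z| = 15.4383


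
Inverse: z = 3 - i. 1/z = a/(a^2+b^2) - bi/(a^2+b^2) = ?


|z|^2 = 9+1 = 10
1/z = (3 + 1i)/10

1/z = 0.3000 + 0.1000i


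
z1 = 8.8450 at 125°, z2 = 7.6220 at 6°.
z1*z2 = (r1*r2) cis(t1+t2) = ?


r = 8.8450 * 7.6220 = 67.4166
theta = 125° + 6° = 131° = 131° (mod 360)

67.4166 cis(131°)


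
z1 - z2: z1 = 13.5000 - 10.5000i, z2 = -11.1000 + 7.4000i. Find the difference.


Real: 13.5 + 11.1 = 24.6
Imag: -10.5 - 7.4 = -17.9

24.6000 - 17.9000i


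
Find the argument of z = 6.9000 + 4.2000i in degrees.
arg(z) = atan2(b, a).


Re = 6.9, Im = 4.2
arg = atan2(4.2, 6.9) = 31.3287 degrees

arg(z) = 31.3287 degrees


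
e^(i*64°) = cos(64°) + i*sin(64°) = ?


cos(64°) = 0.4384
sin(64°) = 0.8988

e^(i*64°) = 0.4384 + 0.8988i


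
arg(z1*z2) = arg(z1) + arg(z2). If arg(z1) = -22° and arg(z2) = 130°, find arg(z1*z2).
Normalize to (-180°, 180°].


arg(z1*z2) = -22° + 130° = 108°
Normalized to (-180°, 180°]: 108°

108°


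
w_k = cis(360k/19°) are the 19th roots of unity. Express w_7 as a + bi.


Angle = 360*7/19 = 132.6316°
a = cos(132.6316°) = -0.6773
b = sin(132.6316°) = 0.7357

-0.6773 + 0.7357i


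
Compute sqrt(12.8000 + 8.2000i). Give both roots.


|z| = sqrt(163.84+67.24) = 15.2013
sqrt((|z|+a)/2) = sqrt((15.2013+12.8)/2) = sqrt(14.0007) = 3.7417
sqrt((|z|-a)/2) = sqrt((15.2013-12.8)/2) = sqrt(1.2007) = 1.0957

±(3.7417 + 1.0957i) i.e. 3.7417 + 1.0957i and -3.7417 - 1.0957i


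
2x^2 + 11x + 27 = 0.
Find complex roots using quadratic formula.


disc = 11^2 - 4*2*27 = 121 - 216 = -95
sqrt(|disc|) = sqrt(95) = 9.7468
Real part = -11/(2*2) = -2.7500
Imag part = 9.7468/(2*2) = 2.4367

-2.7500 ± 2.4367i


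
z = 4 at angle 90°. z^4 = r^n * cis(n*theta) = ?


r^4 = 4^4 = 256
n*theta = 4*90° = 360° = 0° (mod 360)
a = 256*cos(0°) = 256.0000
b = 256*sin(0°) = 0

256 cis(0°) = 256.0000 + 0i


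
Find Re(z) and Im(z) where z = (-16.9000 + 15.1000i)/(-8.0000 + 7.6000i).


Multiply by conjugate: (-16.9000 + 15.1000i)(-8.0000 - 7.6000i) / ((-8)^2 + 7.6^2)
Numerator real = -16.9*(-8) + 15.1*7.6 = 249.96
Numerator imag = 15.1*(-8) - (-16.9)*7.6 = 7.64
Denominator = 121.76
Re(z) = 249.96/121.76 = 2.0529
Im(z) = 7.64/121.76 = 0.0627

Re(z) = 2.0529, Im(z) = 0.0627


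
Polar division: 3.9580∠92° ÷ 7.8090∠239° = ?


r = 3.9580 / 7.8090 = 0.5069
theta = 92° - 239° = -147° = 213° (mod 360)

0.5069 cis(213°)


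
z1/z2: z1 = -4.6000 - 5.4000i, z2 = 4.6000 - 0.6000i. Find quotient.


Conjugate of z2 = 4.6000 + 0.6000i
Numerator: (-4.6000 - 5.4000i)(4.6000 + 0.6000i) = -17.9200 - 27.6000i
Denominator: 4.6^2 + (-0.6)^2 = 21.52
Result = (-17.9200 - 27.6000i)/21.52

-0.8327 - 1.2825i


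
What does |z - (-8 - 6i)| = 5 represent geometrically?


|z - z0| = r is a circle with center z0 and radius r.
Center = (-8, -6), radius = 5

Circle with center (-8, -6) and radius 5


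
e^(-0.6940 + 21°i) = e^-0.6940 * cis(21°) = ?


e^-0.6940 = 0.4996
cos(21°) = 0.9336
sin(21°) = 0.35837
Real = 0.4996*0.9336 = 0.4664
Imag = 0.4996*0.35837 = 0.1790

0.4664 + 0.1790i


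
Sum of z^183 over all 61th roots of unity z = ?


The roots are w_k = w^k with w = e^(2*pi*i/61), and (w^k)^183 = (w^183)^k.
So S = 1 + u + u^2 + ... + u^(60) with u = w^183.
183 = 3*61 + 0, so 183 is a multiple of 61 and u = (w^61)^3 = 1.
Every one of the 61 terms equals 1: S = 61

S = 61


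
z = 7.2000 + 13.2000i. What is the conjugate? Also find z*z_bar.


z_bar = 7.2000 - 13.2000i
z*z_bar = 7.2^2 + 13.2^2 = 51.84 + 174.24 = 226.08

z_bar = 7.2000 - 13.2000i, z*z_bar = 226.08


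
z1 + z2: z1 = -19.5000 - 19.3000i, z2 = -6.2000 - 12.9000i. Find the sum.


Real: -19.5 - 6.2 = -25.7
Imag: -19.3 - 12.9 = -32.2

-25.7000 - 32.2000i


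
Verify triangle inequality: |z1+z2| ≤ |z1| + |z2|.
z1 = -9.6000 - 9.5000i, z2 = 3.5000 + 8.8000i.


|z1| = sqrt((-9.6)^2 + (-9.5)^2) = sqrt(182.41) = 13.5059
|z2| = sqrt(3.5^2 + 8.8^2) = sqrt(89.69) = 9.4705
z1+z2 = -6.1000 - 0.7000i
|z1+z2| = sqrt(37.7) = 6.1400
|z1|+|z2| = 13.5059 + 9.4705 = 22.9764

|z1+z2| = 6.1400 ≤ |z1|+|z2| = 22.9764 (verified)


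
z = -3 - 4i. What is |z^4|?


|z| = sqrt(9+16) = sqrt(25) = 5
|z^4| = |z|^4 = 5^4 = 625

|z^4| = 625


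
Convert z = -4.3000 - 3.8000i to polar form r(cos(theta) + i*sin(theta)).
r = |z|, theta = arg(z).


r = sqrt(18.49+14.44) = sqrt(32.93) = 5.7385
theta = atan2(-3.8, -4.3) = -138.5323 degrees

r = 5.7385, theta = -138.5323 degrees


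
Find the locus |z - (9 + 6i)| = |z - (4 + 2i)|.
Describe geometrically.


Equal distances means the locus is the perpendicular bisector of z1 and z2.
Midpoint = ((9+4)/2, (6+2)/2) = (6.5000, 4.0000)

Perpendicular bisector through (6.5000, 4.0000)


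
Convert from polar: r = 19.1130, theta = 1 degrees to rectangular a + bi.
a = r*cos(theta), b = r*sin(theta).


a = 19.1130*cos(1°) = 19.1130*0.99985 = 19.1101
b = 19.1130*sin(1°) = 19.1130*0.017452 = 0.3336

19.1101 + 0.3336i


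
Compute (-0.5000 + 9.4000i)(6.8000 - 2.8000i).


Real = -0.5*6.8 - 9.4*(-2.8) = -3.4 - (-26.32) = 22.92
Imag = -0.5*(-2.8) + 6.8*9.4 = 1.4 + 63.92 = 65.32

22.9200 + 65.3200i


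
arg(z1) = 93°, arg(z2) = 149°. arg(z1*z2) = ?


arg(z1*z2) = 93° + 149° = 242°
Normalized to (-180°, 180°]: -118°

-118°


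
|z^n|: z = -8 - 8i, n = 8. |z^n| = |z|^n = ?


|z| = sqrt(64+64) = sqrt(128) = 11.3137
|z^8| = |z|^8 = (sqrt(128))^8 = 128^4 = 268435456

|z^8| = 268435456


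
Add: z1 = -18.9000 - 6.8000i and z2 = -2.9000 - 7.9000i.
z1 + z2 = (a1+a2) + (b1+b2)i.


Real: -18.9 - 2.9 = -21.8
Imag: -6.8 - 7.9 = -14.7

-21.8000 - 14.7000i


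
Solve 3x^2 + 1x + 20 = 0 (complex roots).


disc = 1^2 - 4*3*20 = 1 - 240 = -239
sqrt(|disc|) = sqrt(239) = 15.4596
Real part = -1/(2*3) = -0.1667
Imag part = 15.4596/(2*3) = 2.5766

-0.1667 ± 2.5766i


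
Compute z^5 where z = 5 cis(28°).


r^5 = 5^5 = 3125
n*theta = 5*28° = 140° = 140° (mod 360)
a = 3125*cos(140°) = -2393.8889
b = 3125*sin(140°) = 2008.7113

3125 cis(140°) = -2393.8889 + 2008.7113i


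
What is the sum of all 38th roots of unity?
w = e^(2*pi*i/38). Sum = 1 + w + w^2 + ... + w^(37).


The sum of all 38th roots of unity is 0.
Geometric series: (1 - w^38)/(1 - w) = (1-1)/(1-w) = 0 since w^38 = 1, w ≠ 1.
Alternatively: coefficient of z^37 in z^38 - 1 is 0.

0


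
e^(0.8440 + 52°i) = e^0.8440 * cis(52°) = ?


e^0.8440 = 2.32565
cos(52°) = 0.61566
sin(52°) = 0.788
Real = 2.32565*0.61566 = 1.4318
Imag = 2.32565*0.788 = 1.8326

1.4318 + 1.8326i


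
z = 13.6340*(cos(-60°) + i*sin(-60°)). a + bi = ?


a = 13.6340*cos(-60°) = 13.6340*0.5 = 6.8170
b = 13.6340*sin(-60°) = 13.6340*(-0.866025) = -11.8074

6.8170 - 11.8074i


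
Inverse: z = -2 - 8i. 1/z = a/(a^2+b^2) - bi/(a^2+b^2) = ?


|z|^2 = 4+64 = 68
1/z = (-2 + 8i)/68

1/z = -0.0294 + 0.1176i


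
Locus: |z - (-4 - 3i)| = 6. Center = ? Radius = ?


|z - z0| = r is a circle with center z0 and radius r.
Center = (-4, -3), radius = 6

Circle with center (-4, -3) and radius 6


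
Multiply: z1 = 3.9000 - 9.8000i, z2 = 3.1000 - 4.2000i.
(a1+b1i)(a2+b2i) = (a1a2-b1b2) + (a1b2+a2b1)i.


Real = 3.9*3.1 - (-9.8)*(-4.2) = 12.09 - 41.16 = -29.07
Imag = 3.9*(-4.2) + 3.1*(-9.8) = -16.38 - (30.38) = -46.76

-29.0700 - 46.7600i


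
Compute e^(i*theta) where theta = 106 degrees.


cos(106°) = -0.2756
sin(106°) = 0.9613

e^(i*106°) = -0.2756 + 0.9613i


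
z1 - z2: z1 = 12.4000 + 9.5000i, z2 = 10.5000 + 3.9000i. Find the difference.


Real: 12.4 - 10.5 = 1.9
Imag: 9.5 - 3.9 = 5.6

1.9000 + 5.6000i


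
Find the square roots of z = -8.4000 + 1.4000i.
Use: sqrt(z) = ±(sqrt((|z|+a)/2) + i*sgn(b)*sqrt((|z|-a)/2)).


|z| = sqrt(70.56+1.96) = 8.5159
sqrt((|z|+a)/2) = sqrt((8.5159+(-8.4))/2) = sqrt(0.0579) = 0.2407
sqrt((|z|-a)/2) = sqrt((8.5159-(-8.4))/2) = sqrt(8.4579) = 2.9083

±(0.2407 + 2.9083i) i.e. 0.2407 + 2.9083i and -0.2407 - 2.9083i


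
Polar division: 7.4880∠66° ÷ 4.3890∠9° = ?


r = 7.4880 / 4.3890 = 1.7061
theta = 66° - 9° = 57° = 57° (mod 360)

1.7061 cis(57°)


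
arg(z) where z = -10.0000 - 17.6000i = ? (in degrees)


Re = -10, Im = -17.6
arg = atan2(-17.6, -10) = -119.6045 degrees

arg(z) = -119.6045 degrees


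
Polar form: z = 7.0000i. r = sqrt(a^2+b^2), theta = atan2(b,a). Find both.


r = sqrt(0+49) = sqrt(49) = 7.0000
theta = atan2(7, 0) = 90.0000 degrees

r = 7.0000, theta = 90.0000 degrees


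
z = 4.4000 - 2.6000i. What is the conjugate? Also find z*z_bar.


z_bar = 4.4000 + 2.6000i
z*z_bar = 4.4^2 + (-2.6)^2 = 19.36 + 6.76 = 26.12

z_bar = 4.4000 + 2.6000i, z*z_bar = 26.12


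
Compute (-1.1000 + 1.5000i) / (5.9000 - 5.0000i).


Conjugate of z2 = 5.9000 + 5.0000i
Numerator: (-1.1000 + 1.5000i)(5.9000 + 5.0000i) = -13.9900 + 3.3500i
Denominator: 5.9^2 + (-5)^2 = 59.81
Result = (-13.9900 + 3.3500i)/59.81

-0.2339 + 0.0560i


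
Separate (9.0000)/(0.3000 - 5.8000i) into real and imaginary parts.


Multiply by conjugate: (9.0000)(0.3000 + 5.8000i) / (0.3^2 + (-5.8)^2)
Numerator real = 9*0.3 + 0*(-5.8) = 2.7
Numerator imag = 0*0.3 - 9*(-5.8) = 52.2
Denominator = 33.73
Re(z) = 2.7/33.73 = 0.0800
Im(z) = 52.2/33.73 = 1.5476

Re(z) = 0.0800, Im(z) = 1.5476


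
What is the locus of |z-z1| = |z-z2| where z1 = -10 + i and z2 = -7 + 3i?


Equal distances means the locus is the perpendicular bisector of z1 and z2.
Midpoint = ((-10+(-7))/2, (1+3)/2) = (-8.5000, 2.0000)

Perpendicular bisector through (-8.5000, 2.0000)


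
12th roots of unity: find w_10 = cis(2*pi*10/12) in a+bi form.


Angle = 360*10/12 = 300°
a = cos(300°) = 0.5000
b = sin(300°) = -0.8660

0.5000 - 0.8660i


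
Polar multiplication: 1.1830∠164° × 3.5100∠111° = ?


r = 1.1830 * 3.5100 = 4.1523
theta = 164° + 111° = 275° = 275° (mod 360)

4.1523 cis(275°)


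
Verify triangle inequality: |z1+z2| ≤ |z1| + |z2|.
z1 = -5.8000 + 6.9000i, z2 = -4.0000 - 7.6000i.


|z1| = sqrt((-5.8)^2 + 6.9^2) = sqrt(81.25) = 9.0139
|z2| = sqrt((-4)^2 + (-7.6)^2) = sqrt(73.76) = 8.5884
z1+z2 = -9.8000 - 0.7000i
|z1+z2| = sqrt(96.53) = 9.8250
|z1|+|z2| = 9.0139 + 8.5884 = 17.6023

|z1+z2| = 9.8250 ≤ |z1|+|z2| = 17.6023 (verified)


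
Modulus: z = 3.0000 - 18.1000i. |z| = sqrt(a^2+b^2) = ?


|z| = sqrt(3^2 + (-18.1)^2) = sqrt(9 + 327.61) = sqrt(336.61) = 18.3469

|z| = 18.3469


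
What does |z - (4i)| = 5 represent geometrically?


|z - z0| = r is a circle with center z0 and radius r.
Center = (0, 4), radius = 5

Circle with center (0, 4) and radius 5


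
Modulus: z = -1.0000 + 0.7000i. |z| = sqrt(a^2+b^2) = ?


|z| = sqrt((-1)^2 + 0.7^2) = sqrt(1 + 0.49) = sqrt(1.49) = 1.2207

|z| = 1.2207


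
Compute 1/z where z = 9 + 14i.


|z|^2 = 81+196 = 277
1/z = (9 - 14i)/277

1/z = 0.0325 - 0.0505i


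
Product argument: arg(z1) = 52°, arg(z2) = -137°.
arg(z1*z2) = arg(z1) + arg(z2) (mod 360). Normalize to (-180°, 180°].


arg(z1*z2) = 52° - 137° = -85°
Normalized to (-180°, 180°]: -85°

-85°


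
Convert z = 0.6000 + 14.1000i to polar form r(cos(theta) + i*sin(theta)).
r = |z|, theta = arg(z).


r = sqrt(0.36+198.81) = sqrt(199.17) = 14.1128
theta = atan2(14.1, 0.6) = 87.5634 degrees

r = 14.1128, theta = 87.5634 degrees


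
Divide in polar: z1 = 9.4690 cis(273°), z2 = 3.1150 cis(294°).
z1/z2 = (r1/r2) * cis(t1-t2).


r = 9.4690 / 3.1150 = 3.0398
theta = 273° - 294° = -21° = 339° (mod 360)

3.0398 cis(339°)


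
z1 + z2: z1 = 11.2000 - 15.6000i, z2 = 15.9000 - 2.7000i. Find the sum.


Real: 11.2 + 15.9 = 27.1
Imag: -15.6 - 2.7 = -18.3

27.1000 - 18.3000i


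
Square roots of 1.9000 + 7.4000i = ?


|z| = sqrt(3.61+54.76) = 7.6400
sqrt((|z|+a)/2) = sqrt((7.6400+1.9)/2) = sqrt(4.7700) = 2.1840
sqrt((|z|-a)/2) = sqrt((7.6400-1.9)/2) = sqrt(2.8700) = 1.6941

±(2.1840 + 1.6941i) i.e. 2.1840 + 1.6941i and -2.1840 - 1.6941i


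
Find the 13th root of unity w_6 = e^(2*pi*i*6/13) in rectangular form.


Angle = 360*6/13 = 166.1538°
a = cos(166.1538°) = -0.9709
b = sin(166.1538°) = 0.2393

-0.9709 + 0.2393i


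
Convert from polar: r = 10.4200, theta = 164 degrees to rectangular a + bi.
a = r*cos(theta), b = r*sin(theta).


a = 10.4200*cos(164°) = 10.4200*(-0.96126) = -10.0163
b = 10.4200*sin(164°) = 10.4200*0.275637 = 2.8721

-10.0163 + 2.8721i


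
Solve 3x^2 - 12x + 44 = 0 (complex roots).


disc = (-12)^2 - 4*3*44 = 144 - 528 = -384
sqrt(|disc|) = sqrt(384) = 19.5959
Real part = 12/(2*3) = 2.0000
Imag part = 19.5959/(2*3) = 3.2660

2.0000 ± 3.2660i


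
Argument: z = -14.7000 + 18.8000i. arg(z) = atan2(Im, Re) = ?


Re = -14.7, Im = 18.8
arg = atan2(18.8, -14.7) = 128.0224 degrees

arg(z) = 128.0224 degrees


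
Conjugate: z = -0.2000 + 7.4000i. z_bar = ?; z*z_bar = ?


z_bar = -0.2000 - 7.4000i
z*z_bar = (-0.2)^2 + 7.4^2 = 0.04 + 54.76 = 54.8

z_bar = -0.2000 - 7.4000i, z*z_bar = 54.8


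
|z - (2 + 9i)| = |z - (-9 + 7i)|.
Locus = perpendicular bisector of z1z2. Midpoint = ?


Equal distances means the locus is the perpendicular bisector of z1 and z2.
Midpoint = ((2+(-9))/2, (9+7)/2) = (-3.5000, 8.0000)

Perpendicular bisector through (-3.5000, 8.0000)


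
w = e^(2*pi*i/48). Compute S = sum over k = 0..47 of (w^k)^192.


The roots are w_k = w^k with w = e^(2*pi*i/48), and (w^k)^192 = (w^192)^k.
So S = 1 + u + u^2 + ... + u^(47) with u = w^192.
192 = 4*48 + 0, so 192 is a multiple of 48 and u = (w^48)^4 = 1.
Every one of the 48 terms equals 1: S = 48

S = 48


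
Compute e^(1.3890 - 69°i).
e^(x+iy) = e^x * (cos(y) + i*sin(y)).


e^1.3890 = 4.0108
cos(-69°) = 0.35837
sin(-69°) = -0.93358
Real = 4.0108*0.35837 = 1.4374
Imag = 4.0108*(-0.93358) = -3.7444

1.4374 - 3.7444i


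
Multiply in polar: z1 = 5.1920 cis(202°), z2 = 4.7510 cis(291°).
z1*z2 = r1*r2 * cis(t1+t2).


r = 5.1920 * 4.7510 = 24.6672
theta = 202° + 291° = 493° = 133° (mod 360)

24.6672 cis(133°)


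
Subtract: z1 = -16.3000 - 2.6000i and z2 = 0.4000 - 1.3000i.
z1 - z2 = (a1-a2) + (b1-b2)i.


Real: -16.3 - 0.4 = -16.7
Imag: -2.6 + 1.3 = -1.3

-16.7000 - 1.3000i


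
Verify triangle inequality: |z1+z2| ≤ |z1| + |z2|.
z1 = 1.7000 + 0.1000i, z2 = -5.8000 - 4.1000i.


|z1| = sqrt(1.7^2 + 0.1^2) = sqrt(2.9) = 1.7029
|z2| = sqrt((-5.8)^2 + (-4.1)^2) = sqrt(50.45) = 7.1028
z1+z2 = -4.1000 - 4.0000i
|z1+z2| = sqrt(32.81) = 5.7280
|z1|+|z2| = 1.7029 + 7.1028 = 8.8057

|z1+z2| = 5.7280 ≤ |z1|+|z2| = 8.8057 (verified)


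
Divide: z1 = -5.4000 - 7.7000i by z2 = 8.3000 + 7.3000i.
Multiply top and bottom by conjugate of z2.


Conjugate of z2 = 8.3000 - 7.3000i
Numerator: (-5.4000 - 7.7000i)(8.3000 - 7.3000i) = -101.0300 - 24.4900i
Denominator: 8.3^2 + 7.3^2 = 122.18
Result = (-101.0300 - 24.4900i)/122.18

-0.8269 - 0.2004i


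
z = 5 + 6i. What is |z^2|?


|z| = sqrt(25+36) = sqrt(61) = 7.8102
|z^2| = |z|^2 = (sqrt(61))^2 = 61

|z^2| = 61


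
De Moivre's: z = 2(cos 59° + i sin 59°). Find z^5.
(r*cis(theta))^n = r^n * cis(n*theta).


r^5 = 2^5 = 32
n*theta = 5*59° = 295° = 295° (mod 360)
a = 32*cos(295°) = 13.5238
b = 32*sin(295°) = -29.0018

32 cis(295°) = 13.5238 - 29.0018i


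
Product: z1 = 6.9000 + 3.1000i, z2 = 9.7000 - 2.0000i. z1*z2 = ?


Real = 6.9*9.7 - 3.1*(-2) = 66.93 - (-6.2) = 73.13
Imag = 6.9*(-2) + 9.7*3.1 = -13.8 + 30.07 = 16.27

73.1300 + 16.2700i


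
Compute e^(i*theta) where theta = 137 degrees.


cos(137°) = -0.7314
sin(137°) = 0.6820

e^(i*137°) = -0.7314 + 0.6820i


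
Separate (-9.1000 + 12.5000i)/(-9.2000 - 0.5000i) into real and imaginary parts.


Multiply by conjugate: (-9.1000 + 12.5000i)(-9.2000 + 0.5000i) / ((-9.2)^2 + (-0.5)^2)
Numerator real = -9.1*(-9.2) + 12.5*(-0.5) = 77.47
Numerator imag = 12.5*(-9.2) - (-9.1)*(-0.5) = -119.55
Denominator = 84.89
Re(z) = 77.47/84.89 = 0.9126
Im(z) = -119.55/84.89 = -1.4083

Re(z) = 0.9126, Im(z) = -1.4083


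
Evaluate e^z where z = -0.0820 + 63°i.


e^-0.0820 = 0.92127
cos(63°) = 0.45399
sin(63°) = 0.891
Real = 0.92127*0.45399 = 0.4182
Imag = 0.92127*0.891 = 0.8209

0.4182 + 0.8209i


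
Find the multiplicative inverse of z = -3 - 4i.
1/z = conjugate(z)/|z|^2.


|z|^2 = 9+16 = 25
1/z = (-3 + 4i)/25

1/z = -0.1200 + 0.1600i


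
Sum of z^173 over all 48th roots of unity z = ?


The roots are w_k = w^k with w = e^(2*pi*i/48), and (w^k)^173 = (w^173)^k.
So S = 1 + u + u^2 + ... + u^(47) with u = w^173.
173 = 3*48 + 29, so 173 is not a multiple of 48: u = (w^48)^3 * w^29 = w^29 ≠ 1 (w is a primitive 48th root), while u^48 = (w^48)^173 = 1.
Geometric series: S = (1 - u^48)/(1 - u) = (1 - 1)/(1 - u) = 0

S = 0


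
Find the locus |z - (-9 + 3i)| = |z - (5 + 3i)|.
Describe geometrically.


Equal distances means the locus is the perpendicular bisector of z1 and z2.
Midpoint = ((-9+5)/2, (3+3)/2) = (-2.0000, 3.0000)

Perpendicular bisector through (-2.0000, 3.0000)


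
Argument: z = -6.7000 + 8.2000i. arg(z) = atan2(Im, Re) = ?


Re = -6.7, Im = 8.2
arg = atan2(8.2, -6.7) = 129.2513 degrees

arg(z) = 129.2513 degrees


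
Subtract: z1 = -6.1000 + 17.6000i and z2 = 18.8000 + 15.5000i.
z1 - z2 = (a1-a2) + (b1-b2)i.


Real: -6.1 - 18.8 = -24.9
Imag: 17.6 - 15.5 = 2.1

-24.9000 + 2.1000i


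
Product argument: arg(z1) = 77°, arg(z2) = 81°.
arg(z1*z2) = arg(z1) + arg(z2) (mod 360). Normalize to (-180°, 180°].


arg(z1*z2) = 77° + 81° = 158°
Normalized to (-180°, 180°]: 158°

158°


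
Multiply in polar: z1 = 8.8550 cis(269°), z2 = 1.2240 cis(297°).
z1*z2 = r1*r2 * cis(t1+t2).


r = 8.8550 * 1.2240 = 10.8385
theta = 269° + 297° = 566° = 206° (mod 360)

10.8385 cis(206°)


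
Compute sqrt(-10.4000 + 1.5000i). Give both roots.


|z| = sqrt(108.16+2.25) = 10.5076
sqrt((|z|+a)/2) = sqrt((10.5076+(-10.4))/2) = sqrt(0.0538) = 0.2320
sqrt((|z|-a)/2) = sqrt((10.5076-(-10.4))/2) = sqrt(10.4538) = 3.2332

±(0.2320 + 3.2332i) i.e. 0.2320 + 3.2332i and -0.2320 - 3.2332i


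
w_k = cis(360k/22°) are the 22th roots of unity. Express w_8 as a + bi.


Angle = 360*8/22 = 130.9091°
a = cos(130.9091°) = -0.6549
b = sin(130.9091°) = 0.7557

-0.6549 + 0.7557i


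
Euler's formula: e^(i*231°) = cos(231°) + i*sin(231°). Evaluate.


cos(231°) = -0.6293
sin(231°) = -0.7771

e^(i*231°) = -0.6293 - 0.7771i


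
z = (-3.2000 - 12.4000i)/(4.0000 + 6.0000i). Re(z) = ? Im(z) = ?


Multiply by conjugate: (-3.2000 - 12.4000i)(4.0000 - 6.0000i) / (4^2 + 6^2)
Numerator real = -3.2*4 - (12.4)*6 = -87.2
Numerator imag = -12.4*4 - (-3.2)*6 = -30.4
Denominator = 52
Re(z) = -87.2/52 = -1.6769
Im(z) = -30.4/52 = -0.5846

Re(z) = -1.6769, Im(z) = -0.5846
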